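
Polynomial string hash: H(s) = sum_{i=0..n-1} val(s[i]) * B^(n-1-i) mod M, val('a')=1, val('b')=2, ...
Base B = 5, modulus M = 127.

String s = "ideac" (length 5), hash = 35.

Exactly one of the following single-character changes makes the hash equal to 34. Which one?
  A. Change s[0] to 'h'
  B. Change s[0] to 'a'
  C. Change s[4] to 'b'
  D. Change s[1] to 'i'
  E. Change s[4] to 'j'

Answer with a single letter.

Option A: s[0]='i'->'h', delta=(8-9)*5^4 mod 127 = 10, hash=35+10 mod 127 = 45
Option B: s[0]='i'->'a', delta=(1-9)*5^4 mod 127 = 80, hash=35+80 mod 127 = 115
Option C: s[4]='c'->'b', delta=(2-3)*5^0 mod 127 = 126, hash=35+126 mod 127 = 34 <-- target
Option D: s[1]='d'->'i', delta=(9-4)*5^3 mod 127 = 117, hash=35+117 mod 127 = 25
Option E: s[4]='c'->'j', delta=(10-3)*5^0 mod 127 = 7, hash=35+7 mod 127 = 42

Answer: C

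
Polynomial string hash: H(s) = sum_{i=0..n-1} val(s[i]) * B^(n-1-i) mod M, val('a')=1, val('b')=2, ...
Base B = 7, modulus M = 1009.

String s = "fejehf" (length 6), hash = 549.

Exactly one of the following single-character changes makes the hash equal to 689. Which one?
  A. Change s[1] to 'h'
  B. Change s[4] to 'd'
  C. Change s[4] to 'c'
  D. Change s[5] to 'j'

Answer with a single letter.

Answer: A

Derivation:
Option A: s[1]='e'->'h', delta=(8-5)*7^4 mod 1009 = 140, hash=549+140 mod 1009 = 689 <-- target
Option B: s[4]='h'->'d', delta=(4-8)*7^1 mod 1009 = 981, hash=549+981 mod 1009 = 521
Option C: s[4]='h'->'c', delta=(3-8)*7^1 mod 1009 = 974, hash=549+974 mod 1009 = 514
Option D: s[5]='f'->'j', delta=(10-6)*7^0 mod 1009 = 4, hash=549+4 mod 1009 = 553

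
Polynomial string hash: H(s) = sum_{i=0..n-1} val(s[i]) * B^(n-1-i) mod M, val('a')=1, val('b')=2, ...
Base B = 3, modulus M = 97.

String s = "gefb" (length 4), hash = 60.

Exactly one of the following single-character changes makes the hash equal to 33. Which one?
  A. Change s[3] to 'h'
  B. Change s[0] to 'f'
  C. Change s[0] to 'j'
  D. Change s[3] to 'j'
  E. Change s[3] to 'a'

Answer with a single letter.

Answer: B

Derivation:
Option A: s[3]='b'->'h', delta=(8-2)*3^0 mod 97 = 6, hash=60+6 mod 97 = 66
Option B: s[0]='g'->'f', delta=(6-7)*3^3 mod 97 = 70, hash=60+70 mod 97 = 33 <-- target
Option C: s[0]='g'->'j', delta=(10-7)*3^3 mod 97 = 81, hash=60+81 mod 97 = 44
Option D: s[3]='b'->'j', delta=(10-2)*3^0 mod 97 = 8, hash=60+8 mod 97 = 68
Option E: s[3]='b'->'a', delta=(1-2)*3^0 mod 97 = 96, hash=60+96 mod 97 = 59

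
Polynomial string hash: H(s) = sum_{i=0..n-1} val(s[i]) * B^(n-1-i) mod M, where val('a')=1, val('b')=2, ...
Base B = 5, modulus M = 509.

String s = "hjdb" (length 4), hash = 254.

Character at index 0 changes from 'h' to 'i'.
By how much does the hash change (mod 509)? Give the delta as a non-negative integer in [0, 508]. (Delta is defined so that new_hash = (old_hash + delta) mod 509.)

Answer: 125

Derivation:
Delta formula: (val(new) - val(old)) * B^(n-1-k) mod M
  val('i') - val('h') = 9 - 8 = 1
  B^(n-1-k) = 5^3 mod 509 = 125
  Delta = 1 * 125 mod 509 = 125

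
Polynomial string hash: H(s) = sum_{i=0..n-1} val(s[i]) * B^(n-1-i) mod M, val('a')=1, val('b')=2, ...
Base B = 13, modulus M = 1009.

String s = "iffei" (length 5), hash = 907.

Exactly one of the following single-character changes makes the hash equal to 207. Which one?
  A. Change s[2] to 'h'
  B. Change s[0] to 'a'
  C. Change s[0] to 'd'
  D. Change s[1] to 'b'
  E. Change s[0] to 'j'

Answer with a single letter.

Answer: E

Derivation:
Option A: s[2]='f'->'h', delta=(8-6)*13^2 mod 1009 = 338, hash=907+338 mod 1009 = 236
Option B: s[0]='i'->'a', delta=(1-9)*13^4 mod 1009 = 555, hash=907+555 mod 1009 = 453
Option C: s[0]='i'->'d', delta=(4-9)*13^4 mod 1009 = 473, hash=907+473 mod 1009 = 371
Option D: s[1]='f'->'b', delta=(2-6)*13^3 mod 1009 = 293, hash=907+293 mod 1009 = 191
Option E: s[0]='i'->'j', delta=(10-9)*13^4 mod 1009 = 309, hash=907+309 mod 1009 = 207 <-- target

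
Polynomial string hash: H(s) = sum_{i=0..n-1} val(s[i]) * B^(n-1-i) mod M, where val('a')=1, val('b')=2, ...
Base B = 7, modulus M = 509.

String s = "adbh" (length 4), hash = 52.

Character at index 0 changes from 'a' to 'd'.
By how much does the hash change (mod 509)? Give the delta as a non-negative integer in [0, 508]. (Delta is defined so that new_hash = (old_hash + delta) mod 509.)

Delta formula: (val(new) - val(old)) * B^(n-1-k) mod M
  val('d') - val('a') = 4 - 1 = 3
  B^(n-1-k) = 7^3 mod 509 = 343
  Delta = 3 * 343 mod 509 = 11

Answer: 11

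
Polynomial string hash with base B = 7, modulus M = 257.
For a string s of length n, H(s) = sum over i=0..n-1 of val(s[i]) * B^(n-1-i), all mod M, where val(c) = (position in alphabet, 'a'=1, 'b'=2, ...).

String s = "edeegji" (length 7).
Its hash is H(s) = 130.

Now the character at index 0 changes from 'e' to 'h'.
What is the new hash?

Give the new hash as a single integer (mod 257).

Answer: 216

Derivation:
val('e') = 5, val('h') = 8
Position k = 0, exponent = n-1-k = 6
B^6 mod M = 7^6 mod 257 = 200
Delta = (8 - 5) * 200 mod 257 = 86
New hash = (130 + 86) mod 257 = 216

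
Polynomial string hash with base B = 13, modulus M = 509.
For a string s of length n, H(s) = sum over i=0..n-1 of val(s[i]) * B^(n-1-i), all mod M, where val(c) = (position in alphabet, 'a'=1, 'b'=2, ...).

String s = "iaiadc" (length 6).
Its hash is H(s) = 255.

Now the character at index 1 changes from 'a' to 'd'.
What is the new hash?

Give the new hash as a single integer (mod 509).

val('a') = 1, val('d') = 4
Position k = 1, exponent = n-1-k = 4
B^4 mod M = 13^4 mod 509 = 57
Delta = (4 - 1) * 57 mod 509 = 171
New hash = (255 + 171) mod 509 = 426

Answer: 426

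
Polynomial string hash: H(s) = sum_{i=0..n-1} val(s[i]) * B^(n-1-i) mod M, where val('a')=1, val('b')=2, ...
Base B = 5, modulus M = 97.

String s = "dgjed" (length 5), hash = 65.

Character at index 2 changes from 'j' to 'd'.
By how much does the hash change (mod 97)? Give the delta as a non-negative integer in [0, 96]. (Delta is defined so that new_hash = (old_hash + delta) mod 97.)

Delta formula: (val(new) - val(old)) * B^(n-1-k) mod M
  val('d') - val('j') = 4 - 10 = -6
  B^(n-1-k) = 5^2 mod 97 = 25
  Delta = -6 * 25 mod 97 = 44

Answer: 44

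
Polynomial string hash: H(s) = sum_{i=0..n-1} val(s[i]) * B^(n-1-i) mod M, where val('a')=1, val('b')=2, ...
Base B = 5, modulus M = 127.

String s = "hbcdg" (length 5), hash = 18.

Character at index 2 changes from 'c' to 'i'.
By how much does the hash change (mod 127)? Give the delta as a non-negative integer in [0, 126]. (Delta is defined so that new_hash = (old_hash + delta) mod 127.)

Delta formula: (val(new) - val(old)) * B^(n-1-k) mod M
  val('i') - val('c') = 9 - 3 = 6
  B^(n-1-k) = 5^2 mod 127 = 25
  Delta = 6 * 25 mod 127 = 23

Answer: 23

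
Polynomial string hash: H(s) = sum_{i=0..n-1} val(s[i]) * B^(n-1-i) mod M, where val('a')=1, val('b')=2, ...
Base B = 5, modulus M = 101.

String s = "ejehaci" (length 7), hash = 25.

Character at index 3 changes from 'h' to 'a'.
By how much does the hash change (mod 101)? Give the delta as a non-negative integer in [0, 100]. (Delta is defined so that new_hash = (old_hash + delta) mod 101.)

Delta formula: (val(new) - val(old)) * B^(n-1-k) mod M
  val('a') - val('h') = 1 - 8 = -7
  B^(n-1-k) = 5^3 mod 101 = 24
  Delta = -7 * 24 mod 101 = 34

Answer: 34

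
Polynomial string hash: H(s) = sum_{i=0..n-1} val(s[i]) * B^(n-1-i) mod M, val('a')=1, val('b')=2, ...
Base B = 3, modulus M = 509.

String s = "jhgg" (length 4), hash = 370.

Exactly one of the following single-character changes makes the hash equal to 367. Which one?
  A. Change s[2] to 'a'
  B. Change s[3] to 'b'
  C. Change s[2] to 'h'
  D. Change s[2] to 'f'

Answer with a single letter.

Option A: s[2]='g'->'a', delta=(1-7)*3^1 mod 509 = 491, hash=370+491 mod 509 = 352
Option B: s[3]='g'->'b', delta=(2-7)*3^0 mod 509 = 504, hash=370+504 mod 509 = 365
Option C: s[2]='g'->'h', delta=(8-7)*3^1 mod 509 = 3, hash=370+3 mod 509 = 373
Option D: s[2]='g'->'f', delta=(6-7)*3^1 mod 509 = 506, hash=370+506 mod 509 = 367 <-- target

Answer: D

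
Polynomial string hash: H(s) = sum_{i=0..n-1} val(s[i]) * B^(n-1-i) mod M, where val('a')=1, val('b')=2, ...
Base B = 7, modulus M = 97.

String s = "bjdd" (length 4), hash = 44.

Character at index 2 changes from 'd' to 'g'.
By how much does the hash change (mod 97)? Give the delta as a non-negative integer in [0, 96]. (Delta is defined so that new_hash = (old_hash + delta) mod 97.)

Answer: 21

Derivation:
Delta formula: (val(new) - val(old)) * B^(n-1-k) mod M
  val('g') - val('d') = 7 - 4 = 3
  B^(n-1-k) = 7^1 mod 97 = 7
  Delta = 3 * 7 mod 97 = 21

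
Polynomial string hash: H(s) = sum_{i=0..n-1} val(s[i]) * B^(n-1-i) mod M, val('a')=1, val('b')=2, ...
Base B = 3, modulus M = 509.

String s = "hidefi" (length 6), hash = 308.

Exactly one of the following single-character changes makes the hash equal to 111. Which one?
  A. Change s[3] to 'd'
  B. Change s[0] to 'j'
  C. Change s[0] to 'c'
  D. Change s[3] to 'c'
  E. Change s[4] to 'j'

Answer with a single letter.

Option A: s[3]='e'->'d', delta=(4-5)*3^2 mod 509 = 500, hash=308+500 mod 509 = 299
Option B: s[0]='h'->'j', delta=(10-8)*3^5 mod 509 = 486, hash=308+486 mod 509 = 285
Option C: s[0]='h'->'c', delta=(3-8)*3^5 mod 509 = 312, hash=308+312 mod 509 = 111 <-- target
Option D: s[3]='e'->'c', delta=(3-5)*3^2 mod 509 = 491, hash=308+491 mod 509 = 290
Option E: s[4]='f'->'j', delta=(10-6)*3^1 mod 509 = 12, hash=308+12 mod 509 = 320

Answer: C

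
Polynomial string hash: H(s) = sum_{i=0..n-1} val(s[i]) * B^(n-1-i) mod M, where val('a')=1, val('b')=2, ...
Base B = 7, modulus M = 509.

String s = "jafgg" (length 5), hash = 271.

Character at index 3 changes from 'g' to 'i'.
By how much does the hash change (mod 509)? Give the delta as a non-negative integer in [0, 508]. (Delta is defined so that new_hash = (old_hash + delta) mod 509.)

Answer: 14

Derivation:
Delta formula: (val(new) - val(old)) * B^(n-1-k) mod M
  val('i') - val('g') = 9 - 7 = 2
  B^(n-1-k) = 7^1 mod 509 = 7
  Delta = 2 * 7 mod 509 = 14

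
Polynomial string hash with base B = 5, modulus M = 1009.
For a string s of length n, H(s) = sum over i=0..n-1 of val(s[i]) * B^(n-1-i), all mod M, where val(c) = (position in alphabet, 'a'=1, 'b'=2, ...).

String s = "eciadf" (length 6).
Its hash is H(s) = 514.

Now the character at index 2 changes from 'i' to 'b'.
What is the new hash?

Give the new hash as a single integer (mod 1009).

Answer: 648

Derivation:
val('i') = 9, val('b') = 2
Position k = 2, exponent = n-1-k = 3
B^3 mod M = 5^3 mod 1009 = 125
Delta = (2 - 9) * 125 mod 1009 = 134
New hash = (514 + 134) mod 1009 = 648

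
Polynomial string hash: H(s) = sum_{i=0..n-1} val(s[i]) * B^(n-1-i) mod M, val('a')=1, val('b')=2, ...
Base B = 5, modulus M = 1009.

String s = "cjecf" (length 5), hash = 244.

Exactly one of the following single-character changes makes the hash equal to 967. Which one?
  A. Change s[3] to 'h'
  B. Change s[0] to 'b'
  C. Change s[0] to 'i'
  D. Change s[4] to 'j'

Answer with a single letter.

Answer: C

Derivation:
Option A: s[3]='c'->'h', delta=(8-3)*5^1 mod 1009 = 25, hash=244+25 mod 1009 = 269
Option B: s[0]='c'->'b', delta=(2-3)*5^4 mod 1009 = 384, hash=244+384 mod 1009 = 628
Option C: s[0]='c'->'i', delta=(9-3)*5^4 mod 1009 = 723, hash=244+723 mod 1009 = 967 <-- target
Option D: s[4]='f'->'j', delta=(10-6)*5^0 mod 1009 = 4, hash=244+4 mod 1009 = 248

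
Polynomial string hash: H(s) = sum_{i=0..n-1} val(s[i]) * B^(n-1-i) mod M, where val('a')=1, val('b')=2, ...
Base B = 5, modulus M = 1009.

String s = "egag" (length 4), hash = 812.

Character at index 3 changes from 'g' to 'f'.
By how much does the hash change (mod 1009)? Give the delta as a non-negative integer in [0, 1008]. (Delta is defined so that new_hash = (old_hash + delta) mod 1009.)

Answer: 1008

Derivation:
Delta formula: (val(new) - val(old)) * B^(n-1-k) mod M
  val('f') - val('g') = 6 - 7 = -1
  B^(n-1-k) = 5^0 mod 1009 = 1
  Delta = -1 * 1 mod 1009 = 1008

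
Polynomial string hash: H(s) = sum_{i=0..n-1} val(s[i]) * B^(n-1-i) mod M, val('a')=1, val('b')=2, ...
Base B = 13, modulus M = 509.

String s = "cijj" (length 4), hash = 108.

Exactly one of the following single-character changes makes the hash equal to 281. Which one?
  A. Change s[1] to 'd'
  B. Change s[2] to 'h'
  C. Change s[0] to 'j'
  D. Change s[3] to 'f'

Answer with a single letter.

Answer: A

Derivation:
Option A: s[1]='i'->'d', delta=(4-9)*13^2 mod 509 = 173, hash=108+173 mod 509 = 281 <-- target
Option B: s[2]='j'->'h', delta=(8-10)*13^1 mod 509 = 483, hash=108+483 mod 509 = 82
Option C: s[0]='c'->'j', delta=(10-3)*13^3 mod 509 = 109, hash=108+109 mod 509 = 217
Option D: s[3]='j'->'f', delta=(6-10)*13^0 mod 509 = 505, hash=108+505 mod 509 = 104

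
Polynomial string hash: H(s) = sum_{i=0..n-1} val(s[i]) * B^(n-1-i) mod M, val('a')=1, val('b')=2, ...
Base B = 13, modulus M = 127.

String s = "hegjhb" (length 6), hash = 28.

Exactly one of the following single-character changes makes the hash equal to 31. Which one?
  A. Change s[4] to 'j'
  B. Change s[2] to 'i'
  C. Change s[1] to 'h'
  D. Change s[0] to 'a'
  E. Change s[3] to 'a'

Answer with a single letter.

Option A: s[4]='h'->'j', delta=(10-8)*13^1 mod 127 = 26, hash=28+26 mod 127 = 54
Option B: s[2]='g'->'i', delta=(9-7)*13^3 mod 127 = 76, hash=28+76 mod 127 = 104
Option C: s[1]='e'->'h', delta=(8-5)*13^4 mod 127 = 85, hash=28+85 mod 127 = 113
Option D: s[0]='h'->'a', delta=(1-8)*13^5 mod 127 = 4, hash=28+4 mod 127 = 32
Option E: s[3]='j'->'a', delta=(1-10)*13^2 mod 127 = 3, hash=28+3 mod 127 = 31 <-- target

Answer: E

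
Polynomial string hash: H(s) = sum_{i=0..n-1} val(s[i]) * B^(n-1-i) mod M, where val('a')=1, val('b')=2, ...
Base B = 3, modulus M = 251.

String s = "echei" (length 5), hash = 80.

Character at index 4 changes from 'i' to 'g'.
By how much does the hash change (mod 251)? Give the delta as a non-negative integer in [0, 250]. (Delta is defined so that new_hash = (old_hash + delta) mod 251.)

Answer: 249

Derivation:
Delta formula: (val(new) - val(old)) * B^(n-1-k) mod M
  val('g') - val('i') = 7 - 9 = -2
  B^(n-1-k) = 3^0 mod 251 = 1
  Delta = -2 * 1 mod 251 = 249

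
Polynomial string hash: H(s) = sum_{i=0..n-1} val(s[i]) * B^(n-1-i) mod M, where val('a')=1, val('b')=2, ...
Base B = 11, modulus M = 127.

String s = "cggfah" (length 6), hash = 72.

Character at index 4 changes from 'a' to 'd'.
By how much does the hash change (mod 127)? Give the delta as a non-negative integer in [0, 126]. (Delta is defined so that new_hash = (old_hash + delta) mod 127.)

Answer: 33

Derivation:
Delta formula: (val(new) - val(old)) * B^(n-1-k) mod M
  val('d') - val('a') = 4 - 1 = 3
  B^(n-1-k) = 11^1 mod 127 = 11
  Delta = 3 * 11 mod 127 = 33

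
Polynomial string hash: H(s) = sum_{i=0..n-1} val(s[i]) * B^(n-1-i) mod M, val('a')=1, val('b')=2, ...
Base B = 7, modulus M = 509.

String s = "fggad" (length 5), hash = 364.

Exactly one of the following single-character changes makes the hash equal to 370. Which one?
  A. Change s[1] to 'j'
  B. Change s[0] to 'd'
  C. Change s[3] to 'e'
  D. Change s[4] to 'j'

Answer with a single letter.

Answer: D

Derivation:
Option A: s[1]='g'->'j', delta=(10-7)*7^3 mod 509 = 11, hash=364+11 mod 509 = 375
Option B: s[0]='f'->'d', delta=(4-6)*7^4 mod 509 = 288, hash=364+288 mod 509 = 143
Option C: s[3]='a'->'e', delta=(5-1)*7^1 mod 509 = 28, hash=364+28 mod 509 = 392
Option D: s[4]='d'->'j', delta=(10-4)*7^0 mod 509 = 6, hash=364+6 mod 509 = 370 <-- target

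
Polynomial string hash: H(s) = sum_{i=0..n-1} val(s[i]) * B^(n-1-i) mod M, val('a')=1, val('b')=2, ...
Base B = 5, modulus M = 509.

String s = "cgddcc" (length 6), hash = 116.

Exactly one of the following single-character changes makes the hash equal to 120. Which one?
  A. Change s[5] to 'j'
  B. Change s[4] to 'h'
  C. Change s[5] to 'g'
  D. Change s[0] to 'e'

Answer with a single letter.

Option A: s[5]='c'->'j', delta=(10-3)*5^0 mod 509 = 7, hash=116+7 mod 509 = 123
Option B: s[4]='c'->'h', delta=(8-3)*5^1 mod 509 = 25, hash=116+25 mod 509 = 141
Option C: s[5]='c'->'g', delta=(7-3)*5^0 mod 509 = 4, hash=116+4 mod 509 = 120 <-- target
Option D: s[0]='c'->'e', delta=(5-3)*5^5 mod 509 = 142, hash=116+142 mod 509 = 258

Answer: C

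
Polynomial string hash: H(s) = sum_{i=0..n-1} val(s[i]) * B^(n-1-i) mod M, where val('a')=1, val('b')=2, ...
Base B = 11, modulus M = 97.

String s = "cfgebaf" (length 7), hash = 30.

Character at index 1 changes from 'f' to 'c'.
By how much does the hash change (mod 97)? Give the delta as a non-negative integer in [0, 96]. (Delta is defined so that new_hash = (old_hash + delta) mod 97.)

Answer: 4

Derivation:
Delta formula: (val(new) - val(old)) * B^(n-1-k) mod M
  val('c') - val('f') = 3 - 6 = -3
  B^(n-1-k) = 11^5 mod 97 = 31
  Delta = -3 * 31 mod 97 = 4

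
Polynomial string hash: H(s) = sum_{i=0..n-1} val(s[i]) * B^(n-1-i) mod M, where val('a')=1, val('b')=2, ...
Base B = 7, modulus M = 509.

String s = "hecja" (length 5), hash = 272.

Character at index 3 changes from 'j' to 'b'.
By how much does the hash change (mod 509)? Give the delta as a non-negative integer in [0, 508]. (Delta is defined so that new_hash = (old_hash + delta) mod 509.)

Delta formula: (val(new) - val(old)) * B^(n-1-k) mod M
  val('b') - val('j') = 2 - 10 = -8
  B^(n-1-k) = 7^1 mod 509 = 7
  Delta = -8 * 7 mod 509 = 453

Answer: 453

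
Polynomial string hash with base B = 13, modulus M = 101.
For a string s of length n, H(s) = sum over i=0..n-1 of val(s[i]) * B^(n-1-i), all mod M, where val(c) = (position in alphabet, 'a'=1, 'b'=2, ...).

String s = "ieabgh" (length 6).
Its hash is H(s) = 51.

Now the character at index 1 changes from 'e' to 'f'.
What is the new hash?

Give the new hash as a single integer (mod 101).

Answer: 29

Derivation:
val('e') = 5, val('f') = 6
Position k = 1, exponent = n-1-k = 4
B^4 mod M = 13^4 mod 101 = 79
Delta = (6 - 5) * 79 mod 101 = 79
New hash = (51 + 79) mod 101 = 29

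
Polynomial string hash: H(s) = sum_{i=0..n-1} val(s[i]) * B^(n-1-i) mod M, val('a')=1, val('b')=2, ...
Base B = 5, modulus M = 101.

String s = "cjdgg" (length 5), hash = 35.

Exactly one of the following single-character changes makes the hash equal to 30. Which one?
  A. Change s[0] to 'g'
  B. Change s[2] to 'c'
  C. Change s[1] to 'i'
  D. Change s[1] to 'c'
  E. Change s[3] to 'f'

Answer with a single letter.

Option A: s[0]='c'->'g', delta=(7-3)*5^4 mod 101 = 76, hash=35+76 mod 101 = 10
Option B: s[2]='d'->'c', delta=(3-4)*5^2 mod 101 = 76, hash=35+76 mod 101 = 10
Option C: s[1]='j'->'i', delta=(9-10)*5^3 mod 101 = 77, hash=35+77 mod 101 = 11
Option D: s[1]='j'->'c', delta=(3-10)*5^3 mod 101 = 34, hash=35+34 mod 101 = 69
Option E: s[3]='g'->'f', delta=(6-7)*5^1 mod 101 = 96, hash=35+96 mod 101 = 30 <-- target

Answer: E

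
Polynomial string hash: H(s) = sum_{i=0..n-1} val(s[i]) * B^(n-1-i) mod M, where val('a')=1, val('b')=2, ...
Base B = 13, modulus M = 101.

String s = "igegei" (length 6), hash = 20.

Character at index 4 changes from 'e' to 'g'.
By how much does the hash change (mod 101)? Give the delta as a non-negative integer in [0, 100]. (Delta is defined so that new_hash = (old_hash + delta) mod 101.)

Delta formula: (val(new) - val(old)) * B^(n-1-k) mod M
  val('g') - val('e') = 7 - 5 = 2
  B^(n-1-k) = 13^1 mod 101 = 13
  Delta = 2 * 13 mod 101 = 26

Answer: 26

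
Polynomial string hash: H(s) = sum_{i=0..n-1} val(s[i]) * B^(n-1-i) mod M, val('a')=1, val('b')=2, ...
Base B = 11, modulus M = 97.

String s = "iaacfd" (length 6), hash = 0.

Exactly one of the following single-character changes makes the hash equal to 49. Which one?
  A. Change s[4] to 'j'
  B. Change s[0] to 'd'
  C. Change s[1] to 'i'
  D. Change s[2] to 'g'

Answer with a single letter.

Answer: C

Derivation:
Option A: s[4]='f'->'j', delta=(10-6)*11^1 mod 97 = 44, hash=0+44 mod 97 = 44
Option B: s[0]='i'->'d', delta=(4-9)*11^5 mod 97 = 39, hash=0+39 mod 97 = 39
Option C: s[1]='a'->'i', delta=(9-1)*11^4 mod 97 = 49, hash=0+49 mod 97 = 49 <-- target
Option D: s[2]='a'->'g', delta=(7-1)*11^3 mod 97 = 32, hash=0+32 mod 97 = 32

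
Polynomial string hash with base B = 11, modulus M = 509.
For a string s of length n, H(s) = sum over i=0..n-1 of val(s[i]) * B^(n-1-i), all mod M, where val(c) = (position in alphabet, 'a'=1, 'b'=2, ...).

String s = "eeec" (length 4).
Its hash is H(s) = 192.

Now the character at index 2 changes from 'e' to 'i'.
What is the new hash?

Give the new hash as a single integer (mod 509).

Answer: 236

Derivation:
val('e') = 5, val('i') = 9
Position k = 2, exponent = n-1-k = 1
B^1 mod M = 11^1 mod 509 = 11
Delta = (9 - 5) * 11 mod 509 = 44
New hash = (192 + 44) mod 509 = 236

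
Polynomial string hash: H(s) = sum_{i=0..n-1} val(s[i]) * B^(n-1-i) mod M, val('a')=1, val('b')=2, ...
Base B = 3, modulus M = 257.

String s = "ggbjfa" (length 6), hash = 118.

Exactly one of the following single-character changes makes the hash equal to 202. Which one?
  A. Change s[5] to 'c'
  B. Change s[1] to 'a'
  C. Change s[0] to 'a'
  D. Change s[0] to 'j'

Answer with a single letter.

Answer: C

Derivation:
Option A: s[5]='a'->'c', delta=(3-1)*3^0 mod 257 = 2, hash=118+2 mod 257 = 120
Option B: s[1]='g'->'a', delta=(1-7)*3^4 mod 257 = 28, hash=118+28 mod 257 = 146
Option C: s[0]='g'->'a', delta=(1-7)*3^5 mod 257 = 84, hash=118+84 mod 257 = 202 <-- target
Option D: s[0]='g'->'j', delta=(10-7)*3^5 mod 257 = 215, hash=118+215 mod 257 = 76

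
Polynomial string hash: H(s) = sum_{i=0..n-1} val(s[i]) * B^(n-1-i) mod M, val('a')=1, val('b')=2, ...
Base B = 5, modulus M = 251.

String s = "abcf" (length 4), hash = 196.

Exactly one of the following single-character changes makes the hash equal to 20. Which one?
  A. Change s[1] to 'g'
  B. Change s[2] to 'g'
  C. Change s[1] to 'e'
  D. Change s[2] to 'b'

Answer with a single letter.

Answer: C

Derivation:
Option A: s[1]='b'->'g', delta=(7-2)*5^2 mod 251 = 125, hash=196+125 mod 251 = 70
Option B: s[2]='c'->'g', delta=(7-3)*5^1 mod 251 = 20, hash=196+20 mod 251 = 216
Option C: s[1]='b'->'e', delta=(5-2)*5^2 mod 251 = 75, hash=196+75 mod 251 = 20 <-- target
Option D: s[2]='c'->'b', delta=(2-3)*5^1 mod 251 = 246, hash=196+246 mod 251 = 191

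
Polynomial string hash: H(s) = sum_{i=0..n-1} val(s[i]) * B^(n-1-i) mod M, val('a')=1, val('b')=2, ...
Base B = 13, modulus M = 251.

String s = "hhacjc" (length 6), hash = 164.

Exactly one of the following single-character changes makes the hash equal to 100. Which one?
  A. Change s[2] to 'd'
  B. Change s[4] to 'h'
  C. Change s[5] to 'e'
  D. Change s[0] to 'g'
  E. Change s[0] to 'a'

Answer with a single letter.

Answer: D

Derivation:
Option A: s[2]='a'->'d', delta=(4-1)*13^3 mod 251 = 65, hash=164+65 mod 251 = 229
Option B: s[4]='j'->'h', delta=(8-10)*13^1 mod 251 = 225, hash=164+225 mod 251 = 138
Option C: s[5]='c'->'e', delta=(5-3)*13^0 mod 251 = 2, hash=164+2 mod 251 = 166
Option D: s[0]='h'->'g', delta=(7-8)*13^5 mod 251 = 187, hash=164+187 mod 251 = 100 <-- target
Option E: s[0]='h'->'a', delta=(1-8)*13^5 mod 251 = 54, hash=164+54 mod 251 = 218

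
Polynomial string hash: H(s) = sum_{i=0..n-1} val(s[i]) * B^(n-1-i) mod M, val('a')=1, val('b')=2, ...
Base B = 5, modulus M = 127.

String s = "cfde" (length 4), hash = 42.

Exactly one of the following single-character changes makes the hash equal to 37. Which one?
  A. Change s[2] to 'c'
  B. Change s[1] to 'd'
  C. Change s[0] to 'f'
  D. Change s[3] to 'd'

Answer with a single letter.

Option A: s[2]='d'->'c', delta=(3-4)*5^1 mod 127 = 122, hash=42+122 mod 127 = 37 <-- target
Option B: s[1]='f'->'d', delta=(4-6)*5^2 mod 127 = 77, hash=42+77 mod 127 = 119
Option C: s[0]='c'->'f', delta=(6-3)*5^3 mod 127 = 121, hash=42+121 mod 127 = 36
Option D: s[3]='e'->'d', delta=(4-5)*5^0 mod 127 = 126, hash=42+126 mod 127 = 41

Answer: A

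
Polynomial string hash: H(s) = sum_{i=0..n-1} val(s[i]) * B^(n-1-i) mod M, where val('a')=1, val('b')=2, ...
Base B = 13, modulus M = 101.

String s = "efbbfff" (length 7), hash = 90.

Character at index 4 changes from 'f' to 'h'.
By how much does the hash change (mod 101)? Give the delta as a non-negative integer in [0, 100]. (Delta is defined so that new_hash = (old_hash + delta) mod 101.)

Answer: 35

Derivation:
Delta formula: (val(new) - val(old)) * B^(n-1-k) mod M
  val('h') - val('f') = 8 - 6 = 2
  B^(n-1-k) = 13^2 mod 101 = 68
  Delta = 2 * 68 mod 101 = 35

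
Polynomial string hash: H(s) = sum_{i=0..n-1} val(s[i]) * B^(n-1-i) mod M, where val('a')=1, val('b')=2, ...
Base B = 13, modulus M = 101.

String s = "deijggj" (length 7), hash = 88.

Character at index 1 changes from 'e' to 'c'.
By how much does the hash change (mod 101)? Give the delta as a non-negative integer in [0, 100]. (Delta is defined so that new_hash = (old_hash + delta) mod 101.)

Delta formula: (val(new) - val(old)) * B^(n-1-k) mod M
  val('c') - val('e') = 3 - 5 = -2
  B^(n-1-k) = 13^5 mod 101 = 17
  Delta = -2 * 17 mod 101 = 67

Answer: 67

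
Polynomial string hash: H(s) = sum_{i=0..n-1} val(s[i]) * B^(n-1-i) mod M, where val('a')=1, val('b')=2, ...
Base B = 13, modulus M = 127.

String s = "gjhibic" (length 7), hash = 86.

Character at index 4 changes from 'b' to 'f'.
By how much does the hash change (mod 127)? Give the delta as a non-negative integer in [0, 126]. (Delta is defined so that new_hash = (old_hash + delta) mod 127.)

Delta formula: (val(new) - val(old)) * B^(n-1-k) mod M
  val('f') - val('b') = 6 - 2 = 4
  B^(n-1-k) = 13^2 mod 127 = 42
  Delta = 4 * 42 mod 127 = 41

Answer: 41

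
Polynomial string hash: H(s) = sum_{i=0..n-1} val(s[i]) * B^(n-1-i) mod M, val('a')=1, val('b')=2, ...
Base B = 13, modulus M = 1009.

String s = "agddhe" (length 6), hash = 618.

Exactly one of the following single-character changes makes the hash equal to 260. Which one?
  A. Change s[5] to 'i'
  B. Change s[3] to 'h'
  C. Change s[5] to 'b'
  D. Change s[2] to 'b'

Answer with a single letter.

Option A: s[5]='e'->'i', delta=(9-5)*13^0 mod 1009 = 4, hash=618+4 mod 1009 = 622
Option B: s[3]='d'->'h', delta=(8-4)*13^2 mod 1009 = 676, hash=618+676 mod 1009 = 285
Option C: s[5]='e'->'b', delta=(2-5)*13^0 mod 1009 = 1006, hash=618+1006 mod 1009 = 615
Option D: s[2]='d'->'b', delta=(2-4)*13^3 mod 1009 = 651, hash=618+651 mod 1009 = 260 <-- target

Answer: D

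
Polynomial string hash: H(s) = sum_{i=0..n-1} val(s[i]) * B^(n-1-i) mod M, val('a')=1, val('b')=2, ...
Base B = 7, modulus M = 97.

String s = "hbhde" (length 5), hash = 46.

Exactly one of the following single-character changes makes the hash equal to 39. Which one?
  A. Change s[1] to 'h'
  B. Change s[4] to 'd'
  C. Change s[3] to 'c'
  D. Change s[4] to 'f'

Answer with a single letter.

Option A: s[1]='b'->'h', delta=(8-2)*7^3 mod 97 = 21, hash=46+21 mod 97 = 67
Option B: s[4]='e'->'d', delta=(4-5)*7^0 mod 97 = 96, hash=46+96 mod 97 = 45
Option C: s[3]='d'->'c', delta=(3-4)*7^1 mod 97 = 90, hash=46+90 mod 97 = 39 <-- target
Option D: s[4]='e'->'f', delta=(6-5)*7^0 mod 97 = 1, hash=46+1 mod 97 = 47

Answer: C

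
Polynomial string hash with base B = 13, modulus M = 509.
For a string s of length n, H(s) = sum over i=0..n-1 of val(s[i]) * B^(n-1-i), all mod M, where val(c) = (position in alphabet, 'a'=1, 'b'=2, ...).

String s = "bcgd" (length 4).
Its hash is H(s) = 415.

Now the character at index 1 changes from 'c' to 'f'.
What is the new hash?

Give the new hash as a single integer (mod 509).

val('c') = 3, val('f') = 6
Position k = 1, exponent = n-1-k = 2
B^2 mod M = 13^2 mod 509 = 169
Delta = (6 - 3) * 169 mod 509 = 507
New hash = (415 + 507) mod 509 = 413

Answer: 413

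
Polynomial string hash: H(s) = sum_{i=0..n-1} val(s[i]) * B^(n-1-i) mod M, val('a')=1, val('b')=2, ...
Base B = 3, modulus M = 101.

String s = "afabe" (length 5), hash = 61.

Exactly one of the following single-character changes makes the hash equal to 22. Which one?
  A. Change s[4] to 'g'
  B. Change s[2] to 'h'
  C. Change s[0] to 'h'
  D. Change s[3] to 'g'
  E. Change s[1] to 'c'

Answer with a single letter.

Option A: s[4]='e'->'g', delta=(7-5)*3^0 mod 101 = 2, hash=61+2 mod 101 = 63
Option B: s[2]='a'->'h', delta=(8-1)*3^2 mod 101 = 63, hash=61+63 mod 101 = 23
Option C: s[0]='a'->'h', delta=(8-1)*3^4 mod 101 = 62, hash=61+62 mod 101 = 22 <-- target
Option D: s[3]='b'->'g', delta=(7-2)*3^1 mod 101 = 15, hash=61+15 mod 101 = 76
Option E: s[1]='f'->'c', delta=(3-6)*3^3 mod 101 = 20, hash=61+20 mod 101 = 81

Answer: C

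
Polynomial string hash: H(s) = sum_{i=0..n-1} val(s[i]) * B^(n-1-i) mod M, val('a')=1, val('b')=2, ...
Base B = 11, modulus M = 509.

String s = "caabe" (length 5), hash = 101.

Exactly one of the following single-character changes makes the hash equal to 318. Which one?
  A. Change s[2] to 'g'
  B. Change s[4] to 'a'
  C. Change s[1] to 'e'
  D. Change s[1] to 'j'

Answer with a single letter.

Option A: s[2]='a'->'g', delta=(7-1)*11^2 mod 509 = 217, hash=101+217 mod 509 = 318 <-- target
Option B: s[4]='e'->'a', delta=(1-5)*11^0 mod 509 = 505, hash=101+505 mod 509 = 97
Option C: s[1]='a'->'e', delta=(5-1)*11^3 mod 509 = 234, hash=101+234 mod 509 = 335
Option D: s[1]='a'->'j', delta=(10-1)*11^3 mod 509 = 272, hash=101+272 mod 509 = 373

Answer: A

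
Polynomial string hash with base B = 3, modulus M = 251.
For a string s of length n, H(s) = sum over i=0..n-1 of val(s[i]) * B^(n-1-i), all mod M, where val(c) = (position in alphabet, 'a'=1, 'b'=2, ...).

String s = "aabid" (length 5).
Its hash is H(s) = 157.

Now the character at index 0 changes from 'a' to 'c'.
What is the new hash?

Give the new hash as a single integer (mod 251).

Answer: 68

Derivation:
val('a') = 1, val('c') = 3
Position k = 0, exponent = n-1-k = 4
B^4 mod M = 3^4 mod 251 = 81
Delta = (3 - 1) * 81 mod 251 = 162
New hash = (157 + 162) mod 251 = 68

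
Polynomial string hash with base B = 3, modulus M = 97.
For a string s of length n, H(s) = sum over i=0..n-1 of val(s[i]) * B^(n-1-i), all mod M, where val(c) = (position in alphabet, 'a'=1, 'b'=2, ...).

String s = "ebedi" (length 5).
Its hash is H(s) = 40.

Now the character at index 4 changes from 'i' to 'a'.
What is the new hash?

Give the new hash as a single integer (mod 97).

Answer: 32

Derivation:
val('i') = 9, val('a') = 1
Position k = 4, exponent = n-1-k = 0
B^0 mod M = 3^0 mod 97 = 1
Delta = (1 - 9) * 1 mod 97 = 89
New hash = (40 + 89) mod 97 = 32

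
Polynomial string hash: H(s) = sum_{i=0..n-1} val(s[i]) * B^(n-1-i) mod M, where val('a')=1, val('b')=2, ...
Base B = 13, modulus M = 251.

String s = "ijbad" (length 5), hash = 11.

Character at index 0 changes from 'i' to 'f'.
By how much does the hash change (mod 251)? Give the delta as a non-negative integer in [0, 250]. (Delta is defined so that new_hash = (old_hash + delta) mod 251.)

Answer: 159

Derivation:
Delta formula: (val(new) - val(old)) * B^(n-1-k) mod M
  val('f') - val('i') = 6 - 9 = -3
  B^(n-1-k) = 13^4 mod 251 = 198
  Delta = -3 * 198 mod 251 = 159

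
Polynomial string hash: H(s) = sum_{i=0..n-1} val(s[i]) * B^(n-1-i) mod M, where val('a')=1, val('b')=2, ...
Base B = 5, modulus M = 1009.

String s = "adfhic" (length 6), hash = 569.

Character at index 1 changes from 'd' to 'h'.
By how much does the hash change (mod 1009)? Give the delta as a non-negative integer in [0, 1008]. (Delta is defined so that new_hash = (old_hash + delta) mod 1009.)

Answer: 482

Derivation:
Delta formula: (val(new) - val(old)) * B^(n-1-k) mod M
  val('h') - val('d') = 8 - 4 = 4
  B^(n-1-k) = 5^4 mod 1009 = 625
  Delta = 4 * 625 mod 1009 = 482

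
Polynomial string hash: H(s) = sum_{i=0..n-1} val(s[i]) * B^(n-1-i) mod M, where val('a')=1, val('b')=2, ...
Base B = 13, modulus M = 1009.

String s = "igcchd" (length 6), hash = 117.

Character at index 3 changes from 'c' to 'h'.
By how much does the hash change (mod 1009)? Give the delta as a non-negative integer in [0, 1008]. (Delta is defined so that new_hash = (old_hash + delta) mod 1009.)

Answer: 845

Derivation:
Delta formula: (val(new) - val(old)) * B^(n-1-k) mod M
  val('h') - val('c') = 8 - 3 = 5
  B^(n-1-k) = 13^2 mod 1009 = 169
  Delta = 5 * 169 mod 1009 = 845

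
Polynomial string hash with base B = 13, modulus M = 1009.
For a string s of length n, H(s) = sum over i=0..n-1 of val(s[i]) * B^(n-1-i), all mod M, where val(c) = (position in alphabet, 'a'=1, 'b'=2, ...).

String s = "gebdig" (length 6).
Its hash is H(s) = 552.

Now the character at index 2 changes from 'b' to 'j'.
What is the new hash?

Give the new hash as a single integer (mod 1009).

val('b') = 2, val('j') = 10
Position k = 2, exponent = n-1-k = 3
B^3 mod M = 13^3 mod 1009 = 179
Delta = (10 - 2) * 179 mod 1009 = 423
New hash = (552 + 423) mod 1009 = 975

Answer: 975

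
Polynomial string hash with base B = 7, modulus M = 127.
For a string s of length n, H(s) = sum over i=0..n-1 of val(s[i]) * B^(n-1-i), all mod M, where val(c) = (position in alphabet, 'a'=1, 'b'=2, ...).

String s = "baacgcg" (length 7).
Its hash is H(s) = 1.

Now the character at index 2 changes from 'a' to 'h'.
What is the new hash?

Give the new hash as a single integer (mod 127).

val('a') = 1, val('h') = 8
Position k = 2, exponent = n-1-k = 4
B^4 mod M = 7^4 mod 127 = 115
Delta = (8 - 1) * 115 mod 127 = 43
New hash = (1 + 43) mod 127 = 44

Answer: 44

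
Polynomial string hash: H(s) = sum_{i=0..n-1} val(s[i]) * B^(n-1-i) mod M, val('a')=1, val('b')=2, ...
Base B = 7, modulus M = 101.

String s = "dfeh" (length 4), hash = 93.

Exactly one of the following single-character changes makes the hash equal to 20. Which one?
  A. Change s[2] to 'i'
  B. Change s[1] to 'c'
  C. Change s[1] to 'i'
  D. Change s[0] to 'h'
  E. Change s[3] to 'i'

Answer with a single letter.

Answer: A

Derivation:
Option A: s[2]='e'->'i', delta=(9-5)*7^1 mod 101 = 28, hash=93+28 mod 101 = 20 <-- target
Option B: s[1]='f'->'c', delta=(3-6)*7^2 mod 101 = 55, hash=93+55 mod 101 = 47
Option C: s[1]='f'->'i', delta=(9-6)*7^2 mod 101 = 46, hash=93+46 mod 101 = 38
Option D: s[0]='d'->'h', delta=(8-4)*7^3 mod 101 = 59, hash=93+59 mod 101 = 51
Option E: s[3]='h'->'i', delta=(9-8)*7^0 mod 101 = 1, hash=93+1 mod 101 = 94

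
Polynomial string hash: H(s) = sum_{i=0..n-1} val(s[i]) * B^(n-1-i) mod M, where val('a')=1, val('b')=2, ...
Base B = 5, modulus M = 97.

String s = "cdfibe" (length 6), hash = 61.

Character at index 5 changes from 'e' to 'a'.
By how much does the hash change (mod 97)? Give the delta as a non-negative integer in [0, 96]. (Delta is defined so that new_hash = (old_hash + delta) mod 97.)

Delta formula: (val(new) - val(old)) * B^(n-1-k) mod M
  val('a') - val('e') = 1 - 5 = -4
  B^(n-1-k) = 5^0 mod 97 = 1
  Delta = -4 * 1 mod 97 = 93

Answer: 93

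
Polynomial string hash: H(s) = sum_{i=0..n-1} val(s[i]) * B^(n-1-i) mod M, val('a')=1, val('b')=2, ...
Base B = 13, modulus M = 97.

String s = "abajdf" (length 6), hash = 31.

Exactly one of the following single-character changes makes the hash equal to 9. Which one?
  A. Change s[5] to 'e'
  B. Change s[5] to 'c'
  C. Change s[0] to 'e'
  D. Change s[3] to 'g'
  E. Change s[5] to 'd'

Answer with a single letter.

Option A: s[5]='f'->'e', delta=(5-6)*13^0 mod 97 = 96, hash=31+96 mod 97 = 30
Option B: s[5]='f'->'c', delta=(3-6)*13^0 mod 97 = 94, hash=31+94 mod 97 = 28
Option C: s[0]='a'->'e', delta=(5-1)*13^5 mod 97 = 5, hash=31+5 mod 97 = 36
Option D: s[3]='j'->'g', delta=(7-10)*13^2 mod 97 = 75, hash=31+75 mod 97 = 9 <-- target
Option E: s[5]='f'->'d', delta=(4-6)*13^0 mod 97 = 95, hash=31+95 mod 97 = 29

Answer: D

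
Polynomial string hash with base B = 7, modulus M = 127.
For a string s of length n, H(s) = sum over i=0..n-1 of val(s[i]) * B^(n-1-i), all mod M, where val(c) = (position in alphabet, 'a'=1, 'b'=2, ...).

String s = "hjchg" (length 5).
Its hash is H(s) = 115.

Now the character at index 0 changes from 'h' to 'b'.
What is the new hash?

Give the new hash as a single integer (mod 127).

Answer: 60

Derivation:
val('h') = 8, val('b') = 2
Position k = 0, exponent = n-1-k = 4
B^4 mod M = 7^4 mod 127 = 115
Delta = (2 - 8) * 115 mod 127 = 72
New hash = (115 + 72) mod 127 = 60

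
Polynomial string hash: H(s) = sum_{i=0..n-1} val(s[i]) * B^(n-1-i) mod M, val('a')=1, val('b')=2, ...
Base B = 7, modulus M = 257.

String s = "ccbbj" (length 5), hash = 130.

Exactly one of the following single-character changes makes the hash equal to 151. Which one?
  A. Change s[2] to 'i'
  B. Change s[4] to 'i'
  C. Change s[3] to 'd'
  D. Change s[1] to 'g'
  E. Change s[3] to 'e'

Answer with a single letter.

Answer: E

Derivation:
Option A: s[2]='b'->'i', delta=(9-2)*7^2 mod 257 = 86, hash=130+86 mod 257 = 216
Option B: s[4]='j'->'i', delta=(9-10)*7^0 mod 257 = 256, hash=130+256 mod 257 = 129
Option C: s[3]='b'->'d', delta=(4-2)*7^1 mod 257 = 14, hash=130+14 mod 257 = 144
Option D: s[1]='c'->'g', delta=(7-3)*7^3 mod 257 = 87, hash=130+87 mod 257 = 217
Option E: s[3]='b'->'e', delta=(5-2)*7^1 mod 257 = 21, hash=130+21 mod 257 = 151 <-- target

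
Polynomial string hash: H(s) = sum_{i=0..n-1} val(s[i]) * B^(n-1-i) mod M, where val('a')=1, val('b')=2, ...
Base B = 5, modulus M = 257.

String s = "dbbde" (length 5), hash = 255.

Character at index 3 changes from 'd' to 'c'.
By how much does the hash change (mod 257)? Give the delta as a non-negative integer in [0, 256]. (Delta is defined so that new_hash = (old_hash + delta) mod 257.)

Delta formula: (val(new) - val(old)) * B^(n-1-k) mod M
  val('c') - val('d') = 3 - 4 = -1
  B^(n-1-k) = 5^1 mod 257 = 5
  Delta = -1 * 5 mod 257 = 252

Answer: 252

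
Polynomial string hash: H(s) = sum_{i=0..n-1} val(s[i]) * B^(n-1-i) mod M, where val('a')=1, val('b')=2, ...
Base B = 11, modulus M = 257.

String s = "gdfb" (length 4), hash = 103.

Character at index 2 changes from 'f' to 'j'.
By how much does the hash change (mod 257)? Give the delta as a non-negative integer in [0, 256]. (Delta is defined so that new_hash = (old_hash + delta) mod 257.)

Delta formula: (val(new) - val(old)) * B^(n-1-k) mod M
  val('j') - val('f') = 10 - 6 = 4
  B^(n-1-k) = 11^1 mod 257 = 11
  Delta = 4 * 11 mod 257 = 44

Answer: 44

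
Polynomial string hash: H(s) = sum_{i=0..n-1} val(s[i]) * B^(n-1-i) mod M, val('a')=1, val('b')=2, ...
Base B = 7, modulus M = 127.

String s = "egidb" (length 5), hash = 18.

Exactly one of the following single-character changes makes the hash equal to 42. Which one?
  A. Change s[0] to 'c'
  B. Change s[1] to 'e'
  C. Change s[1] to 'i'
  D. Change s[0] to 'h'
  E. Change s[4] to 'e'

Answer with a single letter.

Option A: s[0]='e'->'c', delta=(3-5)*7^4 mod 127 = 24, hash=18+24 mod 127 = 42 <-- target
Option B: s[1]='g'->'e', delta=(5-7)*7^3 mod 127 = 76, hash=18+76 mod 127 = 94
Option C: s[1]='g'->'i', delta=(9-7)*7^3 mod 127 = 51, hash=18+51 mod 127 = 69
Option D: s[0]='e'->'h', delta=(8-5)*7^4 mod 127 = 91, hash=18+91 mod 127 = 109
Option E: s[4]='b'->'e', delta=(5-2)*7^0 mod 127 = 3, hash=18+3 mod 127 = 21

Answer: A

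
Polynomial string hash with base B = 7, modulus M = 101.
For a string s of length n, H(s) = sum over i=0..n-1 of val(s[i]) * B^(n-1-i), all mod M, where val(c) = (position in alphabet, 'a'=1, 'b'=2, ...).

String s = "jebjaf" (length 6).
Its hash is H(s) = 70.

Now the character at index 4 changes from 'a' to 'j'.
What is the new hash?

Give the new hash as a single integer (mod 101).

val('a') = 1, val('j') = 10
Position k = 4, exponent = n-1-k = 1
B^1 mod M = 7^1 mod 101 = 7
Delta = (10 - 1) * 7 mod 101 = 63
New hash = (70 + 63) mod 101 = 32

Answer: 32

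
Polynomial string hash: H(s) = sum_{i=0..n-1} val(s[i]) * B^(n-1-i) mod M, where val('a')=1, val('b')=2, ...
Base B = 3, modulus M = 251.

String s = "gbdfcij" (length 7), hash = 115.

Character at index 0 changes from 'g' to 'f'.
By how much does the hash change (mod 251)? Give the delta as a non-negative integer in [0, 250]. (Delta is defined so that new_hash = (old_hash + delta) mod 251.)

Answer: 24

Derivation:
Delta formula: (val(new) - val(old)) * B^(n-1-k) mod M
  val('f') - val('g') = 6 - 7 = -1
  B^(n-1-k) = 3^6 mod 251 = 227
  Delta = -1 * 227 mod 251 = 24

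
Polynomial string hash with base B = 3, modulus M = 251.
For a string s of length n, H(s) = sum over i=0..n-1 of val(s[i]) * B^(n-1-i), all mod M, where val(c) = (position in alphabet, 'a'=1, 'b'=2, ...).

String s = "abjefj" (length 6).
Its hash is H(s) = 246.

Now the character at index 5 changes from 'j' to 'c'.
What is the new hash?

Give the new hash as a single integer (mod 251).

val('j') = 10, val('c') = 3
Position k = 5, exponent = n-1-k = 0
B^0 mod M = 3^0 mod 251 = 1
Delta = (3 - 10) * 1 mod 251 = 244
New hash = (246 + 244) mod 251 = 239

Answer: 239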